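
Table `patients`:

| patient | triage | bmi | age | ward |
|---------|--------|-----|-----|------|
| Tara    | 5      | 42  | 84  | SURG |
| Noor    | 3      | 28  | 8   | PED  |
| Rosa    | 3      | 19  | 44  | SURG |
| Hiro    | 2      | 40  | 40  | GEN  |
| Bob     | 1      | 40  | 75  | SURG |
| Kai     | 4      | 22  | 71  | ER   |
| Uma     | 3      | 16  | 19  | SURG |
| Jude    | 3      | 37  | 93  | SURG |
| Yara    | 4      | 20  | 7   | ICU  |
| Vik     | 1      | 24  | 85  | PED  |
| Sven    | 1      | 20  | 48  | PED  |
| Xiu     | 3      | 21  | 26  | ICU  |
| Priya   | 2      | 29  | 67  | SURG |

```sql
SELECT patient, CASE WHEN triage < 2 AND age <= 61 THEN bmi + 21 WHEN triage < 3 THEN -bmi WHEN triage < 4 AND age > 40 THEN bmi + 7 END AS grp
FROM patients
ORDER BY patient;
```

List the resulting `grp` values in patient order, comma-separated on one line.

patient=Bob: triage < 3 → -40
patient=Hiro: triage < 3 → -40
patient=Jude: triage < 4 AND age > 40 → 44
patient=Kai: (no match → NULL) → NULL
patient=Noor: (no match → NULL) → NULL
patient=Priya: triage < 3 → -29
patient=Rosa: triage < 4 AND age > 40 → 26
patient=Sven: triage < 2 AND age <= 61 → 41
patient=Tara: (no match → NULL) → NULL
patient=Uma: (no match → NULL) → NULL
patient=Vik: triage < 3 → -24
patient=Xiu: (no match → NULL) → NULL
patient=Yara: (no match → NULL) → NULL

-40, -40, 44, NULL, NULL, -29, 26, 41, NULL, NULL, -24, NULL, NULL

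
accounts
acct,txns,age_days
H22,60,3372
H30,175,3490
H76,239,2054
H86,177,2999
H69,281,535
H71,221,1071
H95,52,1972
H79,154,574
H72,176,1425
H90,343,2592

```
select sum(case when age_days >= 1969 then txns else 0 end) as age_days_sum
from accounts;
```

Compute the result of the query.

1046

acct=H22: ✓ → 60
acct=H30: ✓ → 175
acct=H76: ✓ → 239
acct=H86: ✓ → 177
acct=H69: ✗
acct=H71: ✗
acct=H95: ✓ → 52
acct=H79: ✗
acct=H72: ✗
acct=H90: ✓ → 343
age_days_sum = 60 + 175 + 239 + 177 + 52 + 343 = 1046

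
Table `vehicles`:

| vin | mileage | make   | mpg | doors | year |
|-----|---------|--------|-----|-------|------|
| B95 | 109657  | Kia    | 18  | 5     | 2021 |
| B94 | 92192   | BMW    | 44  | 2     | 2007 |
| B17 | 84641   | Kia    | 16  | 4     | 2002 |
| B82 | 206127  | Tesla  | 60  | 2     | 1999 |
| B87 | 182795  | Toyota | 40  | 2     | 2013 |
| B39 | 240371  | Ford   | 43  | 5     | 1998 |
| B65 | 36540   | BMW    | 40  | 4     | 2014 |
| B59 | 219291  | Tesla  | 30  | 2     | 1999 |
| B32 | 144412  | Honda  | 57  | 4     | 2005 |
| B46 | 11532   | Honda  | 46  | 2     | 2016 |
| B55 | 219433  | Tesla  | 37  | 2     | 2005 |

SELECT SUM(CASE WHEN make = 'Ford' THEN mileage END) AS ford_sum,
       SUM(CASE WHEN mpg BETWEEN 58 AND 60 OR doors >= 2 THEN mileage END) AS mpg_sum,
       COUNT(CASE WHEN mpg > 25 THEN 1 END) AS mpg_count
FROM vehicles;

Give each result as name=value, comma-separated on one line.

[ford_sum: make = 'Ford']
vin=B95: ✗
vin=B94: ✗
vin=B17: ✗
vin=B82: ✗
vin=B87: ✗
vin=B39: ✓ → 240371
vin=B65: ✗
vin=B59: ✗
vin=B32: ✗
vin=B46: ✗
vin=B55: ✗
ford_sum = 240371
—
[mpg_sum: mpg BETWEEN 58 AND 60 OR doors >= 2]
vin=B95: ✓ → 109657
vin=B94: ✓ → 92192
vin=B17: ✓ → 84641
vin=B82: ✓ → 206127
vin=B87: ✓ → 182795
vin=B39: ✓ → 240371
vin=B65: ✓ → 36540
vin=B59: ✓ → 219291
vin=B32: ✓ → 144412
vin=B46: ✓ → 11532
vin=B55: ✓ → 219433
mpg_sum = 109657 + 92192 + 84641 + 206127 + 182795 + 240371 + 36540 + 219291 + 144412 + 11532 + 219433 = 1546991
—
[mpg_count: mpg > 25]
vin=B95: ✗
vin=B94: ✓ → 1
vin=B17: ✗
vin=B82: ✓ → 1
vin=B87: ✓ → 1
vin=B39: ✓ → 1
vin=B65: ✓ → 1
vin=B59: ✓ → 1
vin=B32: ✓ → 1
vin=B46: ✓ → 1
vin=B55: ✓ → 1
mpg_count = COUNT(1, 1, 1, 1, 1, 1, 1, 1, 1) = 9

ford_sum=240371, mpg_sum=1546991, mpg_count=9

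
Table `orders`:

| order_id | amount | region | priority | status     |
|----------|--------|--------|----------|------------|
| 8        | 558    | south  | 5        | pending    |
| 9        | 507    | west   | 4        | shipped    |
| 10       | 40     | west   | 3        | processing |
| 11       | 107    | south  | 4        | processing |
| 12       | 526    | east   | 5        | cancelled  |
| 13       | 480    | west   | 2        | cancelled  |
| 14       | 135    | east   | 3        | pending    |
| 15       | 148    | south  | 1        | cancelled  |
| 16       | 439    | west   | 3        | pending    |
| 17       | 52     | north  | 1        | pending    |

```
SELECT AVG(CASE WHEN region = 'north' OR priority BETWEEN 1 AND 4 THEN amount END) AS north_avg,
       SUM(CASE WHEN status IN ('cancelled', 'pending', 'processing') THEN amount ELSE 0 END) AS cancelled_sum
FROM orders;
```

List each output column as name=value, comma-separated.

[north_avg: region = 'north' OR priority BETWEEN 1 AND 4]
order_id=8: ✗
order_id=9: ✓ → 507
order_id=10: ✓ → 40
order_id=11: ✓ → 107
order_id=12: ✗
order_id=13: ✓ → 480
order_id=14: ✓ → 135
order_id=15: ✓ → 148
order_id=16: ✓ → 439
order_id=17: ✓ → 52
north_avg = (507 + 40 + 107 + 480 + 135 + 148 + 439 + 52) / 8 = 238.5
—
[cancelled_sum: status IN ('cancelled', 'pending', 'processing')]
order_id=8: ✓ → 558
order_id=9: ✗
order_id=10: ✓ → 40
order_id=11: ✓ → 107
order_id=12: ✓ → 526
order_id=13: ✓ → 480
order_id=14: ✓ → 135
order_id=15: ✓ → 148
order_id=16: ✓ → 439
order_id=17: ✓ → 52
cancelled_sum = 558 + 40 + 107 + 526 + 480 + 135 + 148 + 439 + 52 = 2485

north_avg=238.5, cancelled_sum=2485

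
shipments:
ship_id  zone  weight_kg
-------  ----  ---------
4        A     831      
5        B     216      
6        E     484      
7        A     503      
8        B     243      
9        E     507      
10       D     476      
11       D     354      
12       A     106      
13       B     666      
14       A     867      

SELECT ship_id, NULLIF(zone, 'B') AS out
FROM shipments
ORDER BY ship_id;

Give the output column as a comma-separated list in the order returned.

ship_id=4: zone=A vs B: differ → A
ship_id=5: zone=B vs B: equal → NULL
ship_id=6: zone=E vs B: differ → E
ship_id=7: zone=A vs B: differ → A
ship_id=8: zone=B vs B: equal → NULL
ship_id=9: zone=E vs B: differ → E
ship_id=10: zone=D vs B: differ → D
ship_id=11: zone=D vs B: differ → D
ship_id=12: zone=A vs B: differ → A
ship_id=13: zone=B vs B: equal → NULL
ship_id=14: zone=A vs B: differ → A

A, NULL, E, A, NULL, E, D, D, A, NULL, A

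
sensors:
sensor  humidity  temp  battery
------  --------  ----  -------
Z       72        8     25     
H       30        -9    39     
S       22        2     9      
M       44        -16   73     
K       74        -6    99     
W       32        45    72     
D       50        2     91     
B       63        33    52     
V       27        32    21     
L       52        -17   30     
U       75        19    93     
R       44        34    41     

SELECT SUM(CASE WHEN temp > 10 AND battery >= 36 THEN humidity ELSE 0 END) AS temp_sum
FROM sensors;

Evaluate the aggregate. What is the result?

214

sensor=Z: ✗
sensor=H: ✗
sensor=S: ✗
sensor=M: ✗
sensor=K: ✗
sensor=W: ✓ → 32
sensor=D: ✗
sensor=B: ✓ → 63
sensor=V: ✗
sensor=L: ✗
sensor=U: ✓ → 75
sensor=R: ✓ → 44
temp_sum = 32 + 63 + 75 + 44 = 214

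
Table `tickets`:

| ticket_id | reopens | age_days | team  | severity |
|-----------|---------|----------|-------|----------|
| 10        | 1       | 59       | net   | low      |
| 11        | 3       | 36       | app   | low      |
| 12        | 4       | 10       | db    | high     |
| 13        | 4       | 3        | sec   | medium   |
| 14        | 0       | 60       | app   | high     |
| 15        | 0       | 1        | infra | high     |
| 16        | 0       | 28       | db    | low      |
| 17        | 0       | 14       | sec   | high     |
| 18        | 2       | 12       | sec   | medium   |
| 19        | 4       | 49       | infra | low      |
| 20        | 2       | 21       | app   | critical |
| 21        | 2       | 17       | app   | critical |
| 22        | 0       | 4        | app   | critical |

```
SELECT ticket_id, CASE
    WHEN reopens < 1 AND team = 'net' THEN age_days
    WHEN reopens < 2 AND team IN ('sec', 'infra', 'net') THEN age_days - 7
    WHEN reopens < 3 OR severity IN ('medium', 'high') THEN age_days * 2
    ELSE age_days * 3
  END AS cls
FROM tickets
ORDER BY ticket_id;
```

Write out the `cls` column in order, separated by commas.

52, 108, 20, 6, 120, -6, 56, 7, 24, 147, 42, 34, 8

ticket_id=10: reopens < 2 AND team IN ('sec', 'infra', 'net') → 52
ticket_id=11: ELSE → 108
ticket_id=12: reopens < 3 OR severity IN ('medium', 'high') → 20
ticket_id=13: reopens < 3 OR severity IN ('medium', 'high') → 6
ticket_id=14: reopens < 3 OR severity IN ('medium', 'high') → 120
ticket_id=15: reopens < 2 AND team IN ('sec', 'infra', 'net') → -6
ticket_id=16: reopens < 3 OR severity IN ('medium', 'high') → 56
ticket_id=17: reopens < 2 AND team IN ('sec', 'infra', 'net') → 7
ticket_id=18: reopens < 3 OR severity IN ('medium', 'high') → 24
ticket_id=19: ELSE → 147
ticket_id=20: reopens < 3 OR severity IN ('medium', 'high') → 42
ticket_id=21: reopens < 3 OR severity IN ('medium', 'high') → 34
ticket_id=22: reopens < 3 OR severity IN ('medium', 'high') → 8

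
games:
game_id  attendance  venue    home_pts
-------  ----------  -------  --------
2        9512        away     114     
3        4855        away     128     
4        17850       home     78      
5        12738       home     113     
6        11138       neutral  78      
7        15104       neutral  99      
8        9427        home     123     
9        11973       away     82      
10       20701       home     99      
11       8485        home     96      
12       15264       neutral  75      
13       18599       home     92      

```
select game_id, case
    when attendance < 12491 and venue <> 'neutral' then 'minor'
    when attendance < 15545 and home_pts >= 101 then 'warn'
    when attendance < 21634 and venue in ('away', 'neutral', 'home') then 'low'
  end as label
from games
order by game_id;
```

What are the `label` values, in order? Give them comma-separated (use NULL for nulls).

game_id=2: attendance < 12491 and venue <> 'neutral' → minor
game_id=3: attendance < 12491 and venue <> 'neutral' → minor
game_id=4: attendance < 21634 and venue in ('away', 'neutral', 'home') → low
game_id=5: attendance < 15545 and home_pts >= 101 → warn
game_id=6: attendance < 21634 and venue in ('away', 'neutral', 'home') → low
game_id=7: attendance < 21634 and venue in ('away', 'neutral', 'home') → low
game_id=8: attendance < 12491 and venue <> 'neutral' → minor
game_id=9: attendance < 12491 and venue <> 'neutral' → minor
game_id=10: attendance < 21634 and venue in ('away', 'neutral', 'home') → low
game_id=11: attendance < 12491 and venue <> 'neutral' → minor
game_id=12: attendance < 21634 and venue in ('away', 'neutral', 'home') → low
game_id=13: attendance < 21634 and venue in ('away', 'neutral', 'home') → low

minor, minor, low, warn, low, low, minor, minor, low, minor, low, low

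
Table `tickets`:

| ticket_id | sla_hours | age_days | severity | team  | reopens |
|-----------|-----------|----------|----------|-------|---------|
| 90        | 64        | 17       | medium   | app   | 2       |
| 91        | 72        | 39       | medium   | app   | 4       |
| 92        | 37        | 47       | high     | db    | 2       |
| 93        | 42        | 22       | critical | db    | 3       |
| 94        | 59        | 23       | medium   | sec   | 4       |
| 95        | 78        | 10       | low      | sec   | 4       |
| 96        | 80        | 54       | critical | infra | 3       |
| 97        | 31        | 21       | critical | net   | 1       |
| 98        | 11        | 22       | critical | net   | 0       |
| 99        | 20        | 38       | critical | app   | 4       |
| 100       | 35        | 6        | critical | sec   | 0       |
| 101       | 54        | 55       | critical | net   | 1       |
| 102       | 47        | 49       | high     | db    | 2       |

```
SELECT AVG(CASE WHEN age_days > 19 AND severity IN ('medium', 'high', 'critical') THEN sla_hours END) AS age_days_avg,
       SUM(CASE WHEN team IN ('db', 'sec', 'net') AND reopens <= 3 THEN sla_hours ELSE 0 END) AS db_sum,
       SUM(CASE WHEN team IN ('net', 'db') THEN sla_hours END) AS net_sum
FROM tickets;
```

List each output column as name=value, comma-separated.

age_days_avg=45.3, db_sum=257, net_sum=222

[age_days_avg: age_days > 19 AND severity IN ('medium', 'high', 'critical')]
ticket_id=90: ✗
ticket_id=91: ✓ → 72
ticket_id=92: ✓ → 37
ticket_id=93: ✓ → 42
ticket_id=94: ✓ → 59
ticket_id=95: ✗
ticket_id=96: ✓ → 80
ticket_id=97: ✓ → 31
ticket_id=98: ✓ → 11
ticket_id=99: ✓ → 20
ticket_id=100: ✗
ticket_id=101: ✓ → 54
ticket_id=102: ✓ → 47
age_days_avg = (72 + 37 + 42 + 59 + 80 + 31 + 11 + 20 + 54 + 47) / 10 = 45.3
—
[db_sum: team IN ('db', 'sec', 'net') AND reopens <= 3]
ticket_id=90: ✗
ticket_id=91: ✗
ticket_id=92: ✓ → 37
ticket_id=93: ✓ → 42
ticket_id=94: ✗
ticket_id=95: ✗
ticket_id=96: ✗
ticket_id=97: ✓ → 31
ticket_id=98: ✓ → 11
ticket_id=99: ✗
ticket_id=100: ✓ → 35
ticket_id=101: ✓ → 54
ticket_id=102: ✓ → 47
db_sum = 37 + 42 + 31 + 11 + 35 + 54 + 47 = 257
—
[net_sum: team IN ('net', 'db')]
ticket_id=90: ✗
ticket_id=91: ✗
ticket_id=92: ✓ → 37
ticket_id=93: ✓ → 42
ticket_id=94: ✗
ticket_id=95: ✗
ticket_id=96: ✗
ticket_id=97: ✓ → 31
ticket_id=98: ✓ → 11
ticket_id=99: ✗
ticket_id=100: ✗
ticket_id=101: ✓ → 54
ticket_id=102: ✓ → 47
net_sum = 37 + 42 + 31 + 11 + 54 + 47 = 222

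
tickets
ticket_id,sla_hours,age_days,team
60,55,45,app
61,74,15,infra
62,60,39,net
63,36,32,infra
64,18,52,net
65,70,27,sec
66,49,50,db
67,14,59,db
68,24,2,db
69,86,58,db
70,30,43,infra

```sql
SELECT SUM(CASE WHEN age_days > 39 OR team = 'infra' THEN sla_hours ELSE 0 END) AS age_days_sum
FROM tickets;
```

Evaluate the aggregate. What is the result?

ticket_id=60: ✓ → 55
ticket_id=61: ✓ → 74
ticket_id=62: ✗
ticket_id=63: ✓ → 36
ticket_id=64: ✓ → 18
ticket_id=65: ✗
ticket_id=66: ✓ → 49
ticket_id=67: ✓ → 14
ticket_id=68: ✗
ticket_id=69: ✓ → 86
ticket_id=70: ✓ → 30
age_days_sum = 55 + 74 + 36 + 18 + 49 + 14 + 86 + 30 = 362

362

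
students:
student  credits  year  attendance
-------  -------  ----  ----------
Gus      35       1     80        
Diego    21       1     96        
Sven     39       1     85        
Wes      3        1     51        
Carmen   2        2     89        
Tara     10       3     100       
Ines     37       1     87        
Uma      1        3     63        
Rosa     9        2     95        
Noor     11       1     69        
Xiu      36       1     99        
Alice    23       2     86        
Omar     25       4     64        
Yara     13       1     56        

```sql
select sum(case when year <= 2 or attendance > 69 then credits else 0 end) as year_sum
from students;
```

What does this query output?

239

student=Gus: ✓ → 35
student=Diego: ✓ → 21
student=Sven: ✓ → 39
student=Wes: ✓ → 3
student=Carmen: ✓ → 2
student=Tara: ✓ → 10
student=Ines: ✓ → 37
student=Uma: ✗
student=Rosa: ✓ → 9
student=Noor: ✓ → 11
student=Xiu: ✓ → 36
student=Alice: ✓ → 23
student=Omar: ✗
student=Yara: ✓ → 13
year_sum = 35 + 21 + 39 + 3 + 2 + 10 + 37 + 9 + 11 + 36 + 23 + 13 = 239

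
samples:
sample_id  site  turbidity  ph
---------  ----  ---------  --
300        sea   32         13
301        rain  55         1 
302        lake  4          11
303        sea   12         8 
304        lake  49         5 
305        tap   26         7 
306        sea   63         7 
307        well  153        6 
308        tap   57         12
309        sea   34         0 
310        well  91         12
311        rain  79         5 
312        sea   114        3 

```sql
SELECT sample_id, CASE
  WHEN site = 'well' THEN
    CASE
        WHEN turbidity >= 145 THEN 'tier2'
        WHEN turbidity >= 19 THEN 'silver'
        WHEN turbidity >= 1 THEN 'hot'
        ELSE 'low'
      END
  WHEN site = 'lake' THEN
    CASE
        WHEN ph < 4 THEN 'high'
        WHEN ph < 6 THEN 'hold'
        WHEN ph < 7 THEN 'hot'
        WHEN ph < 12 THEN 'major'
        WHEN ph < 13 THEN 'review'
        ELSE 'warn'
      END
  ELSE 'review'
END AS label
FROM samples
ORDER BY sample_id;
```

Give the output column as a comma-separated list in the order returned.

review, review, major, review, hold, review, review, tier2, review, review, silver, review, review

sample_id=300: site='sea' → outer ELSE → review
sample_id=301: site='rain' → outer ELSE → review
sample_id=302: site='lake' → inner[ph < 12] → major
sample_id=303: site='sea' → outer ELSE → review
sample_id=304: site='lake' → inner[ph < 6] → hold
sample_id=305: site='tap' → outer ELSE → review
sample_id=306: site='sea' → outer ELSE → review
sample_id=307: site='well' → inner[turbidity >= 145] → tier2
sample_id=308: site='tap' → outer ELSE → review
sample_id=309: site='sea' → outer ELSE → review
sample_id=310: site='well' → inner[turbidity >= 19] → silver
sample_id=311: site='rain' → outer ELSE → review
sample_id=312: site='sea' → outer ELSE → review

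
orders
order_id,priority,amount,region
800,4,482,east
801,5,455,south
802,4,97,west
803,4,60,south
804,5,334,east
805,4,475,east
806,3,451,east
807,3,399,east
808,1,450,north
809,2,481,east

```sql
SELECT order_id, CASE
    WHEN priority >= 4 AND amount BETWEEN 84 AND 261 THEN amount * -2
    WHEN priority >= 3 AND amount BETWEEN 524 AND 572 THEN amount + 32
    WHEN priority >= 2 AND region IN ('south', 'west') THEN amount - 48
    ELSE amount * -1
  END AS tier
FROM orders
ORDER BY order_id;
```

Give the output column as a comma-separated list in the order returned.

order_id=800: ELSE → -482
order_id=801: priority >= 2 AND region IN ('south', 'west') → 407
order_id=802: priority >= 4 AND amount BETWEEN 84 AND 261 → -194
order_id=803: priority >= 2 AND region IN ('south', 'west') → 12
order_id=804: ELSE → -334
order_id=805: ELSE → -475
order_id=806: ELSE → -451
order_id=807: ELSE → -399
order_id=808: ELSE → -450
order_id=809: ELSE → -481

-482, 407, -194, 12, -334, -475, -451, -399, -450, -481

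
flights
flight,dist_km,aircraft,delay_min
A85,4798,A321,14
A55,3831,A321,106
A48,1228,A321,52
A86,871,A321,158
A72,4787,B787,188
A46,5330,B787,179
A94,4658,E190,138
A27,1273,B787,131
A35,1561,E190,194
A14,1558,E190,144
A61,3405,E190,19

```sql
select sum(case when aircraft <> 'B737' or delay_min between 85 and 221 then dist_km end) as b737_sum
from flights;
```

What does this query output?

flight=A85: ✓ → 4798
flight=A55: ✓ → 3831
flight=A48: ✓ → 1228
flight=A86: ✓ → 871
flight=A72: ✓ → 4787
flight=A46: ✓ → 5330
flight=A94: ✓ → 4658
flight=A27: ✓ → 1273
flight=A35: ✓ → 1561
flight=A14: ✓ → 1558
flight=A61: ✓ → 3405
b737_sum = 4798 + 3831 + 1228 + 871 + 4787 + 5330 + 4658 + 1273 + 1561 + 1558 + 3405 = 33300

33300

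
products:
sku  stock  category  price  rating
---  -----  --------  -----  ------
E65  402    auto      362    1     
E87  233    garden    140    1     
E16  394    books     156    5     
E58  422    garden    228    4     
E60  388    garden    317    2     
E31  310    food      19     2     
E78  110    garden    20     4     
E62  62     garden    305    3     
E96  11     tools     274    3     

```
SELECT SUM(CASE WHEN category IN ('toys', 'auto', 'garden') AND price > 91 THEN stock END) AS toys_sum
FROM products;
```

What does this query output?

sku=E65: ✓ → 402
sku=E87: ✓ → 233
sku=E16: ✗
sku=E58: ✓ → 422
sku=E60: ✓ → 388
sku=E31: ✗
sku=E78: ✗
sku=E62: ✓ → 62
sku=E96: ✗
toys_sum = 402 + 233 + 422 + 388 + 62 = 1507

1507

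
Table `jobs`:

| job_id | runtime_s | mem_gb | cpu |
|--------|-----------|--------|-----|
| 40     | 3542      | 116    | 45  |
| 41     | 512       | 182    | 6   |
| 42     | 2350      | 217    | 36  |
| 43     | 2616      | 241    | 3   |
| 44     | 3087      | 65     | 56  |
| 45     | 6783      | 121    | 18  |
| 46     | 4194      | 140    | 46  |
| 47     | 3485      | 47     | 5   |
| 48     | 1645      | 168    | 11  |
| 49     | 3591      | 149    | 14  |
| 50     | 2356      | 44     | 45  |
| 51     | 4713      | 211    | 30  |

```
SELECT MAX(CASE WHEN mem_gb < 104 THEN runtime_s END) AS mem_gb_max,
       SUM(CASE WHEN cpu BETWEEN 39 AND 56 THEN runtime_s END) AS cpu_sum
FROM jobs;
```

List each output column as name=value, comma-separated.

[mem_gb_max: mem_gb < 104]
job_id=40: ✗
job_id=41: ✗
job_id=42: ✗
job_id=43: ✗
job_id=44: ✓ → 3087
job_id=45: ✗
job_id=46: ✗
job_id=47: ✓ → 3485
job_id=48: ✗
job_id=49: ✗
job_id=50: ✓ → 2356
job_id=51: ✗
mem_gb_max = MAX(3087, 3485, 2356) = 3485
—
[cpu_sum: cpu BETWEEN 39 AND 56]
job_id=40: ✓ → 3542
job_id=41: ✗
job_id=42: ✗
job_id=43: ✗
job_id=44: ✓ → 3087
job_id=45: ✗
job_id=46: ✓ → 4194
job_id=47: ✗
job_id=48: ✗
job_id=49: ✗
job_id=50: ✓ → 2356
job_id=51: ✗
cpu_sum = 3542 + 3087 + 4194 + 2356 = 13179

mem_gb_max=3485, cpu_sum=13179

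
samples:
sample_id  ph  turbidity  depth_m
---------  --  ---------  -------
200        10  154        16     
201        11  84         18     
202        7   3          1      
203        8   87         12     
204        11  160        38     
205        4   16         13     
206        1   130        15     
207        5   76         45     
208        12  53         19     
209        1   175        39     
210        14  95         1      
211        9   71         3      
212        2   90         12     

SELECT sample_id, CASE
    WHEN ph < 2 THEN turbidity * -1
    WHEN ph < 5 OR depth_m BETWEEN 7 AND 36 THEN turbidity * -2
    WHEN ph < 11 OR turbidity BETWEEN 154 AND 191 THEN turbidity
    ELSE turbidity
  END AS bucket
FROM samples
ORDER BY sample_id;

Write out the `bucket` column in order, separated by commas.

-308, -168, 3, -174, 160, -32, -130, 76, -106, -175, 95, 71, -180

sample_id=200: ph < 5 OR depth_m BETWEEN 7 AND 36 → -308
sample_id=201: ph < 5 OR depth_m BETWEEN 7 AND 36 → -168
sample_id=202: ph < 11 OR turbidity BETWEEN 154 AND 191 → 3
sample_id=203: ph < 5 OR depth_m BETWEEN 7 AND 36 → -174
sample_id=204: ph < 11 OR turbidity BETWEEN 154 AND 191 → 160
sample_id=205: ph < 5 OR depth_m BETWEEN 7 AND 36 → -32
sample_id=206: ph < 2 → -130
sample_id=207: ph < 11 OR turbidity BETWEEN 154 AND 191 → 76
sample_id=208: ph < 5 OR depth_m BETWEEN 7 AND 36 → -106
sample_id=209: ph < 2 → -175
sample_id=210: ELSE → 95
sample_id=211: ph < 11 OR turbidity BETWEEN 154 AND 191 → 71
sample_id=212: ph < 5 OR depth_m BETWEEN 7 AND 36 → -180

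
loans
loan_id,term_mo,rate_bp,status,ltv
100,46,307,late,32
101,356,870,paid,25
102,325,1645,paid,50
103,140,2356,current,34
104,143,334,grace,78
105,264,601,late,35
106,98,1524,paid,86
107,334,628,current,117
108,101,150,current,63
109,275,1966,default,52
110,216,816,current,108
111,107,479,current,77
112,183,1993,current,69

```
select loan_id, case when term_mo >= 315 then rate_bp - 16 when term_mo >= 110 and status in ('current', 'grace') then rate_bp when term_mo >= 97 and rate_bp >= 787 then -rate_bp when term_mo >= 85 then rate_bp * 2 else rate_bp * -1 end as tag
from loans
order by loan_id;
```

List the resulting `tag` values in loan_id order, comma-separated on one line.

-307, 854, 1629, 2356, 334, 1202, -1524, 612, 300, -1966, 816, 958, 1993

loan_id=100: ELSE → -307
loan_id=101: term_mo >= 315 → 854
loan_id=102: term_mo >= 315 → 1629
loan_id=103: term_mo >= 110 and status in ('current', 'grace') → 2356
loan_id=104: term_mo >= 110 and status in ('current', 'grace') → 334
loan_id=105: term_mo >= 85 → 1202
loan_id=106: term_mo >= 97 and rate_bp >= 787 → -1524
loan_id=107: term_mo >= 315 → 612
loan_id=108: term_mo >= 85 → 300
loan_id=109: term_mo >= 97 and rate_bp >= 787 → -1966
loan_id=110: term_mo >= 110 and status in ('current', 'grace') → 816
loan_id=111: term_mo >= 85 → 958
loan_id=112: term_mo >= 110 and status in ('current', 'grace') → 1993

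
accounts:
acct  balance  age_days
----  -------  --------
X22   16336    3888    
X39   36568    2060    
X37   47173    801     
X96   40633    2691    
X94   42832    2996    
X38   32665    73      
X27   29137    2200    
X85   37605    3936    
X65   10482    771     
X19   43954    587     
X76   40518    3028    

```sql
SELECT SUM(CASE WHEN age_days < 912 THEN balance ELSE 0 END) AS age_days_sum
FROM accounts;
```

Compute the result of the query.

134274

acct=X22: ✗
acct=X39: ✗
acct=X37: ✓ → 47173
acct=X96: ✗
acct=X94: ✗
acct=X38: ✓ → 32665
acct=X27: ✗
acct=X85: ✗
acct=X65: ✓ → 10482
acct=X19: ✓ → 43954
acct=X76: ✗
age_days_sum = 47173 + 32665 + 10482 + 43954 = 134274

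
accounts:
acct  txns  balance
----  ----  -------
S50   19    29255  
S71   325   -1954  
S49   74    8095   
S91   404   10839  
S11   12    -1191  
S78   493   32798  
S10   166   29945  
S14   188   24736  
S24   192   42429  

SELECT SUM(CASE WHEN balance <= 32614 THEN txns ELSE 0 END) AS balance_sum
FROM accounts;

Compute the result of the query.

1188

acct=S50: ✓ → 19
acct=S71: ✓ → 325
acct=S49: ✓ → 74
acct=S91: ✓ → 404
acct=S11: ✓ → 12
acct=S78: ✗
acct=S10: ✓ → 166
acct=S14: ✓ → 188
acct=S24: ✗
balance_sum = 19 + 325 + 74 + 404 + 12 + 166 + 188 = 1188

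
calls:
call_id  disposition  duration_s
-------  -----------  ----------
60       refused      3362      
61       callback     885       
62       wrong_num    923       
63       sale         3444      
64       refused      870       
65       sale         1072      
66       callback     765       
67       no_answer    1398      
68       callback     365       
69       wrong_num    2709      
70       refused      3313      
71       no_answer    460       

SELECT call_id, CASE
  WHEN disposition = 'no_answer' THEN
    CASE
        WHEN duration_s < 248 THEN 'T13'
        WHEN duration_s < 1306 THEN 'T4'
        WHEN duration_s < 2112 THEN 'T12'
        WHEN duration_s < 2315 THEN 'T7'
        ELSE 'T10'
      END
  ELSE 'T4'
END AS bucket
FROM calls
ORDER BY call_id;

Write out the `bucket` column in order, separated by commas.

T4, T4, T4, T4, T4, T4, T4, T12, T4, T4, T4, T4

call_id=60: disposition='refused' → outer ELSE → T4
call_id=61: disposition='callback' → outer ELSE → T4
call_id=62: disposition='wrong_num' → outer ELSE → T4
call_id=63: disposition='sale' → outer ELSE → T4
call_id=64: disposition='refused' → outer ELSE → T4
call_id=65: disposition='sale' → outer ELSE → T4
call_id=66: disposition='callback' → outer ELSE → T4
call_id=67: disposition='no_answer' → inner[duration_s < 2112] → T12
call_id=68: disposition='callback' → outer ELSE → T4
call_id=69: disposition='wrong_num' → outer ELSE → T4
call_id=70: disposition='refused' → outer ELSE → T4
call_id=71: disposition='no_answer' → inner[duration_s < 1306] → T4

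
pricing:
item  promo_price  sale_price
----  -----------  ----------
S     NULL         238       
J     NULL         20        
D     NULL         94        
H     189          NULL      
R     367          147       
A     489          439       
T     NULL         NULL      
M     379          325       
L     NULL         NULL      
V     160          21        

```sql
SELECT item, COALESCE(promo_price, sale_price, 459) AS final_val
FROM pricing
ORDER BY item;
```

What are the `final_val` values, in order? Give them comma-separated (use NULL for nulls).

item=A: promo_price=489 → 489
item=D: promo_price=NULL, sale_price=94 → 94
item=H: promo_price=189 → 189
item=J: promo_price=NULL, sale_price=20 → 20
item=L: promo_price=NULL, sale_price=NULL, → literal 459 → 459
item=M: promo_price=379 → 379
item=R: promo_price=367 → 367
item=S: promo_price=NULL, sale_price=238 → 238
item=T: promo_price=NULL, sale_price=NULL, → literal 459 → 459
item=V: promo_price=160 → 160

489, 94, 189, 20, 459, 379, 367, 238, 459, 160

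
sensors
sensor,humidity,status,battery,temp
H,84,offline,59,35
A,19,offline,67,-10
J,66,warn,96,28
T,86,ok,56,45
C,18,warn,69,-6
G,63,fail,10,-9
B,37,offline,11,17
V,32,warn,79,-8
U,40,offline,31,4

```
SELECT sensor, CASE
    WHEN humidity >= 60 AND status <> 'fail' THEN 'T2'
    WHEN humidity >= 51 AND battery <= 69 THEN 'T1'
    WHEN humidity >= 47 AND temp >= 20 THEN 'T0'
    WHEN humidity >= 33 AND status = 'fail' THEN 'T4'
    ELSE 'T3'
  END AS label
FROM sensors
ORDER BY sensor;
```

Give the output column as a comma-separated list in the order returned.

sensor=A: ELSE → T3
sensor=B: ELSE → T3
sensor=C: ELSE → T3
sensor=G: humidity >= 51 AND battery <= 69 → T1
sensor=H: humidity >= 60 AND status <> 'fail' → T2
sensor=J: humidity >= 60 AND status <> 'fail' → T2
sensor=T: humidity >= 60 AND status <> 'fail' → T2
sensor=U: ELSE → T3
sensor=V: ELSE → T3

T3, T3, T3, T1, T2, T2, T2, T3, T3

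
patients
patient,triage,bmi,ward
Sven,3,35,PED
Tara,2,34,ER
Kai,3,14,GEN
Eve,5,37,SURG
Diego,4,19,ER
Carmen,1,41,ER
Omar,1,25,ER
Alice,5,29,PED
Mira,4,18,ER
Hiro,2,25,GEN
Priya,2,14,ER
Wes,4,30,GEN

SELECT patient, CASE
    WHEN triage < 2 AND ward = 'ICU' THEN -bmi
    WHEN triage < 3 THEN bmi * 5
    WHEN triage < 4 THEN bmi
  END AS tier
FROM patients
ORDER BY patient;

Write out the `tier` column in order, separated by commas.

NULL, 205, NULL, NULL, 125, 14, NULL, 125, 70, 35, 170, NULL

patient=Alice: (no match → NULL) → NULL
patient=Carmen: triage < 3 → 205
patient=Diego: (no match → NULL) → NULL
patient=Eve: (no match → NULL) → NULL
patient=Hiro: triage < 3 → 125
patient=Kai: triage < 4 → 14
patient=Mira: (no match → NULL) → NULL
patient=Omar: triage < 3 → 125
patient=Priya: triage < 3 → 70
patient=Sven: triage < 4 → 35
patient=Tara: triage < 3 → 170
patient=Wes: (no match → NULL) → NULL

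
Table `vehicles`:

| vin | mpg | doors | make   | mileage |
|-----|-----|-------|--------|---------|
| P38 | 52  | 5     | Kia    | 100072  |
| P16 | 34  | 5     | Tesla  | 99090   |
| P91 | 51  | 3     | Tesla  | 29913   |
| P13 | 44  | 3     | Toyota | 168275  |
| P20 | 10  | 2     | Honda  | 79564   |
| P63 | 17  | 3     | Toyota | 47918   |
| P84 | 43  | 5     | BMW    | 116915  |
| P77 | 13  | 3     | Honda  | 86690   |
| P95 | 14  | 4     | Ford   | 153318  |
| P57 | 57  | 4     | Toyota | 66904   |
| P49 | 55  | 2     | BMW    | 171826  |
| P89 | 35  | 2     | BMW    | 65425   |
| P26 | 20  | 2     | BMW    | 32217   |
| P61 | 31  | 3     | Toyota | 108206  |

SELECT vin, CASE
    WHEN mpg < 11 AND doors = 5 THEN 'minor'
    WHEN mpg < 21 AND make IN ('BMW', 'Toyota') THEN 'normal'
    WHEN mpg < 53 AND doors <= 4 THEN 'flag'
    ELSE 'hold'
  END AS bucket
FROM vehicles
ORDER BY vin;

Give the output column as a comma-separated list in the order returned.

vin=P13: mpg < 53 AND doors <= 4 → flag
vin=P16: ELSE → hold
vin=P20: mpg < 53 AND doors <= 4 → flag
vin=P26: mpg < 21 AND make IN ('BMW', 'Toyota') → normal
vin=P38: ELSE → hold
vin=P49: ELSE → hold
vin=P57: ELSE → hold
vin=P61: mpg < 53 AND doors <= 4 → flag
vin=P63: mpg < 21 AND make IN ('BMW', 'Toyota') → normal
vin=P77: mpg < 53 AND doors <= 4 → flag
vin=P84: ELSE → hold
vin=P89: mpg < 53 AND doors <= 4 → flag
vin=P91: mpg < 53 AND doors <= 4 → flag
vin=P95: mpg < 53 AND doors <= 4 → flag

flag, hold, flag, normal, hold, hold, hold, flag, normal, flag, hold, flag, flag, flag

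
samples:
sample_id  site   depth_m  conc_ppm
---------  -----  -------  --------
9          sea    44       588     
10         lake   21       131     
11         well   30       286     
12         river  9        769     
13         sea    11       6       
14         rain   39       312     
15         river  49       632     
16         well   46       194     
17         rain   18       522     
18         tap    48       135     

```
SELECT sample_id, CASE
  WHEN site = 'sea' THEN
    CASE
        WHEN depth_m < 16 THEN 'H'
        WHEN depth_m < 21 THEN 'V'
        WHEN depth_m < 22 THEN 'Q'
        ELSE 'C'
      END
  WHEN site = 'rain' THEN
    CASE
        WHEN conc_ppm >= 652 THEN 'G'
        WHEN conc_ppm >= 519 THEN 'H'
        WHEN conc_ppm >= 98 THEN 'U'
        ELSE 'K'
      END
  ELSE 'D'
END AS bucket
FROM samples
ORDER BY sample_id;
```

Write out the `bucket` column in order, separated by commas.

sample_id=9: site='sea' → inner[ELSE] → C
sample_id=10: site='lake' → outer ELSE → D
sample_id=11: site='well' → outer ELSE → D
sample_id=12: site='river' → outer ELSE → D
sample_id=13: site='sea' → inner[depth_m < 16] → H
sample_id=14: site='rain' → inner[conc_ppm >= 98] → U
sample_id=15: site='river' → outer ELSE → D
sample_id=16: site='well' → outer ELSE → D
sample_id=17: site='rain' → inner[conc_ppm >= 519] → H
sample_id=18: site='tap' → outer ELSE → D

C, D, D, D, H, U, D, D, H, D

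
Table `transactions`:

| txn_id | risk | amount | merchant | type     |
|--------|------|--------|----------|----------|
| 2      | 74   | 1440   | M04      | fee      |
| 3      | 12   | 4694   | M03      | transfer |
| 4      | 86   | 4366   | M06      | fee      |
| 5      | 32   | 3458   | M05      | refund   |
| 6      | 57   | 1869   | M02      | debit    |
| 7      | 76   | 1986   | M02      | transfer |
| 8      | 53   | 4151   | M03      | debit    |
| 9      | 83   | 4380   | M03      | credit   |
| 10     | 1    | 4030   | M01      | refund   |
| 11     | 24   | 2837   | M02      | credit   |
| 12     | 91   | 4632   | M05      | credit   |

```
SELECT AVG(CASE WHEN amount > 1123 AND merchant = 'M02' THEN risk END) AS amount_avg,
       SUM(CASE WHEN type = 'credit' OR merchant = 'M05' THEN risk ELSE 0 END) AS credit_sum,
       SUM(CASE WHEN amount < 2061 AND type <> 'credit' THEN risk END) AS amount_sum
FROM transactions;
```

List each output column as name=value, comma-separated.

[amount_avg: amount > 1123 AND merchant = 'M02']
txn_id=2: ✗
txn_id=3: ✗
txn_id=4: ✗
txn_id=5: ✗
txn_id=6: ✓ → 57
txn_id=7: ✓ → 76
txn_id=8: ✗
txn_id=9: ✗
txn_id=10: ✗
txn_id=11: ✓ → 24
txn_id=12: ✗
amount_avg = (57 + 76 + 24) / 3 = 52.3333333333
—
[credit_sum: type = 'credit' OR merchant = 'M05']
txn_id=2: ✗
txn_id=3: ✗
txn_id=4: ✗
txn_id=5: ✓ → 32
txn_id=6: ✗
txn_id=7: ✗
txn_id=8: ✗
txn_id=9: ✓ → 83
txn_id=10: ✗
txn_id=11: ✓ → 24
txn_id=12: ✓ → 91
credit_sum = 32 + 83 + 24 + 91 = 230
—
[amount_sum: amount < 2061 AND type <> 'credit']
txn_id=2: ✓ → 74
txn_id=3: ✗
txn_id=4: ✗
txn_id=5: ✗
txn_id=6: ✓ → 57
txn_id=7: ✓ → 76
txn_id=8: ✗
txn_id=9: ✗
txn_id=10: ✗
txn_id=11: ✗
txn_id=12: ✗
amount_sum = 74 + 57 + 76 = 207

amount_avg=52.3333333333, credit_sum=230, amount_sum=207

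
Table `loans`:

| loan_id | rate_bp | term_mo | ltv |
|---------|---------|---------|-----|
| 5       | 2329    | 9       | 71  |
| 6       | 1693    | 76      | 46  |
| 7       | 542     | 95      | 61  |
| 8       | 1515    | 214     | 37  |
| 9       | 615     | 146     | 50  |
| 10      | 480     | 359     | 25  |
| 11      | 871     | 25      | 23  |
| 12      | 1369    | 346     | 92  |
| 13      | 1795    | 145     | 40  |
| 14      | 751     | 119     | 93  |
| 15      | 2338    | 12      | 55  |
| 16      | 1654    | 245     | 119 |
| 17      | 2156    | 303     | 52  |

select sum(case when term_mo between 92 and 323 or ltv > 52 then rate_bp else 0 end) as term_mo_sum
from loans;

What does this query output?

15064

loan_id=5: ✓ → 2329
loan_id=6: ✗
loan_id=7: ✓ → 542
loan_id=8: ✓ → 1515
loan_id=9: ✓ → 615
loan_id=10: ✗
loan_id=11: ✗
loan_id=12: ✓ → 1369
loan_id=13: ✓ → 1795
loan_id=14: ✓ → 751
loan_id=15: ✓ → 2338
loan_id=16: ✓ → 1654
loan_id=17: ✓ → 2156
term_mo_sum = 2329 + 542 + 1515 + 615 + 1369 + 1795 + 751 + 2338 + 1654 + 2156 = 15064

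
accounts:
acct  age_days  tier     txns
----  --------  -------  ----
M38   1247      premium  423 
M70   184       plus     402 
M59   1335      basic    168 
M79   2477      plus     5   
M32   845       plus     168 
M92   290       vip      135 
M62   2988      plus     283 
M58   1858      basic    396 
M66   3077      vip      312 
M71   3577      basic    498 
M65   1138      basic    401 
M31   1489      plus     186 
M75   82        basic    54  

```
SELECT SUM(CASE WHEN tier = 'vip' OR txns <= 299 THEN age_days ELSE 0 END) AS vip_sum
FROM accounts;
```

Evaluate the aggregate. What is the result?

acct=M38: ✗
acct=M70: ✗
acct=M59: ✓ → 1335
acct=M79: ✓ → 2477
acct=M32: ✓ → 845
acct=M92: ✓ → 290
acct=M62: ✓ → 2988
acct=M58: ✗
acct=M66: ✓ → 3077
acct=M71: ✗
acct=M65: ✗
acct=M31: ✓ → 1489
acct=M75: ✓ → 82
vip_sum = 1335 + 2477 + 845 + 290 + 2988 + 3077 + 1489 + 82 = 12583

12583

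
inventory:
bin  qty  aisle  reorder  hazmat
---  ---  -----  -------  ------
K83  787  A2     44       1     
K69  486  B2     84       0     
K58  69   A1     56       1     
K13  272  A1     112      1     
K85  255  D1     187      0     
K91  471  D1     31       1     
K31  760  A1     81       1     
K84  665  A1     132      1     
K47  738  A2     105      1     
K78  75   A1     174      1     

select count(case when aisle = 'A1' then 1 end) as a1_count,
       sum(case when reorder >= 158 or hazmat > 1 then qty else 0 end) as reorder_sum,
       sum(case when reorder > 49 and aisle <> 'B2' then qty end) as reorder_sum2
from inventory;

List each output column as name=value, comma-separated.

a1_count=5, reorder_sum=330, reorder_sum2=2834

[a1_count: aisle = 'A1']
bin=K83: ✗
bin=K69: ✗
bin=K58: ✓ → 1
bin=K13: ✓ → 1
bin=K85: ✗
bin=K91: ✗
bin=K31: ✓ → 1
bin=K84: ✓ → 1
bin=K47: ✗
bin=K78: ✓ → 1
a1_count = COUNT(1, 1, 1, 1, 1) = 5
—
[reorder_sum: reorder >= 158 or hazmat > 1]
bin=K83: ✗
bin=K69: ✗
bin=K58: ✗
bin=K13: ✗
bin=K85: ✓ → 255
bin=K91: ✗
bin=K31: ✗
bin=K84: ✗
bin=K47: ✗
bin=K78: ✓ → 75
reorder_sum = 255 + 75 = 330
—
[reorder_sum2: reorder > 49 and aisle <> 'B2']
bin=K83: ✗
bin=K69: ✗
bin=K58: ✓ → 69
bin=K13: ✓ → 272
bin=K85: ✓ → 255
bin=K91: ✗
bin=K31: ✓ → 760
bin=K84: ✓ → 665
bin=K47: ✓ → 738
bin=K78: ✓ → 75
reorder_sum2 = 69 + 272 + 255 + 760 + 665 + 738 + 75 = 2834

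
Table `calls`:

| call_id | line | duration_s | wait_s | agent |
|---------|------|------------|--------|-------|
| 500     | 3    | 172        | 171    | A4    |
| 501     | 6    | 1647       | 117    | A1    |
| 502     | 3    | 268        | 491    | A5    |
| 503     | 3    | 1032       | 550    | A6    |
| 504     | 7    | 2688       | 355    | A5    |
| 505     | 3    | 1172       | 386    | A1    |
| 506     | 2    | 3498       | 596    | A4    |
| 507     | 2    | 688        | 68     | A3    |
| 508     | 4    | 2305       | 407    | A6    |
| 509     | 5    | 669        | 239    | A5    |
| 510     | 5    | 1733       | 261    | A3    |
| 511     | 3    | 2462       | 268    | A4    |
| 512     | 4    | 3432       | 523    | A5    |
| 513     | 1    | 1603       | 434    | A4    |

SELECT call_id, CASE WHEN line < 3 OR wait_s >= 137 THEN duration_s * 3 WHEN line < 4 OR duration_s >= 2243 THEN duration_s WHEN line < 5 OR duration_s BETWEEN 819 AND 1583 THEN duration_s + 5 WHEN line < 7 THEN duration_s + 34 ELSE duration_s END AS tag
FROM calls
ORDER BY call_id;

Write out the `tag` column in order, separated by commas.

516, 1681, 804, 3096, 8064, 3516, 10494, 2064, 6915, 2007, 5199, 7386, 10296, 4809

call_id=500: line < 3 OR wait_s >= 137 → 516
call_id=501: line < 7 → 1681
call_id=502: line < 3 OR wait_s >= 137 → 804
call_id=503: line < 3 OR wait_s >= 137 → 3096
call_id=504: line < 3 OR wait_s >= 137 → 8064
call_id=505: line < 3 OR wait_s >= 137 → 3516
call_id=506: line < 3 OR wait_s >= 137 → 10494
call_id=507: line < 3 OR wait_s >= 137 → 2064
call_id=508: line < 3 OR wait_s >= 137 → 6915
call_id=509: line < 3 OR wait_s >= 137 → 2007
call_id=510: line < 3 OR wait_s >= 137 → 5199
call_id=511: line < 3 OR wait_s >= 137 → 7386
call_id=512: line < 3 OR wait_s >= 137 → 10296
call_id=513: line < 3 OR wait_s >= 137 → 4809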